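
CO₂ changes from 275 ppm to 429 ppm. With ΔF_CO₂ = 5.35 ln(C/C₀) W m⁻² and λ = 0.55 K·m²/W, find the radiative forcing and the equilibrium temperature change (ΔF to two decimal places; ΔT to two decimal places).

ΔF = 2.38 W/m²; ΔT = 1.31 K

CO₂: 5.35 × ln(429/275) = 5.35 × ln(1.56000) = 5.35 × 0.44469 = 2.3791 W/m².
ΔT = λ ΔF = 0.55 × 2.38 = 1.3090 K.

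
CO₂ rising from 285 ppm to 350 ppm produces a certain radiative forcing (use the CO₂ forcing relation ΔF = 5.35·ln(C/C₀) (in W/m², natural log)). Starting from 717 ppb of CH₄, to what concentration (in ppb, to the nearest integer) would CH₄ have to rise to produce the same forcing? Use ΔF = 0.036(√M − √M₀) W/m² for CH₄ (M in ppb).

M ≈ 3284 ppb

CO₂ forcing: 5.35 × ln(350/285) = 5.35 × 0.205444 = 1.09913 W/m².
Set 0.036(√M − √717) = 1.09913: √M = 1.09913/0.036 + √717 = 30.5314 + 26.7769 = 57.3083.
M = (57.3083)² = 3284.24 ppb.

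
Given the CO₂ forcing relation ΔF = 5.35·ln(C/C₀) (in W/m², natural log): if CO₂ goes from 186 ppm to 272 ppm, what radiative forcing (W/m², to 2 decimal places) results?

CO₂ absorption bands are partially saturated, so forcing scales with the logarithm of the concentration ratio.
CO₂: 5.35 × ln(272/186) = 5.35 × ln(1.46237) = 5.35 × 0.38006 = 2.0333 W/m².

ΔF = 2.03 W/m²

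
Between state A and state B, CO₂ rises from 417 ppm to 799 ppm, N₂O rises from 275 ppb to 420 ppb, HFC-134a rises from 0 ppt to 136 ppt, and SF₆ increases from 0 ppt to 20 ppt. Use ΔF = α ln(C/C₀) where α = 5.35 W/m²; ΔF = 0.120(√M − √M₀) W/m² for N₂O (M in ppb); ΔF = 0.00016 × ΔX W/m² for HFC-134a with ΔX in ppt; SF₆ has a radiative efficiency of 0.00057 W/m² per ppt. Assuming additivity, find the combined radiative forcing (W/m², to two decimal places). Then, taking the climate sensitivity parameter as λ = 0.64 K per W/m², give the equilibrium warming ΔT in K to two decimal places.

CO₂: 5.35 × ln(799/417) = 5.35 × ln(1.91607) = 5.35 × 0.65028 = 3.4790 W/m².
N₂O: 0.120 × (√420 − √275) = 0.120 × (20.4939 − 16.5831) = 0.120 × 3.9108 = 0.4693 W/m².
HFC-134a: ΔF = 0.00016 × (136 − 0) = 0.00016 × 136 = 0.0218 W/m².
SF₆: ΔF = 0.00057 × (20 − 0) = 0.00057 × 20 = 0.0114 W/m².
Total ΔF = 3.4790 + 0.4693 + 0.0218 + 0.0114 = 3.9815 W/m².
ΔT = λ ΔF = 0.64 × 3.98 = 2.5472 K.

ΔF = 3.98 W/m²; ΔT = 2.55 K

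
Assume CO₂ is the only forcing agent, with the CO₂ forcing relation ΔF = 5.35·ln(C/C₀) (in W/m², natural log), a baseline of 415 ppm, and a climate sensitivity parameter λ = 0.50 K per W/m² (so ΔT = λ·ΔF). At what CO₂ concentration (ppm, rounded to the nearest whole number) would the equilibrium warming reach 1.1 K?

C ≈ 626 ppm

Required forcing: ΔF = ΔT/λ = 1.1/0.50 = 2.2000 W/m².
Then ln(C/415) = ΔF/5.35 = 2.2000/5.35 = 0.41121.
So C = 415 × e^0.41121 = 415 × 1.50864 = 626.09 ppm.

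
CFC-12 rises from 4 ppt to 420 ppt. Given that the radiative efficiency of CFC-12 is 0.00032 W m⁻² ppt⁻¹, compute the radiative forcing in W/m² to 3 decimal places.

CFC-12: ΔF = 0.00032 × (420 − 4) = 0.00032 × 416 = 0.1331 W/m².

ΔF = 0.133 W/m²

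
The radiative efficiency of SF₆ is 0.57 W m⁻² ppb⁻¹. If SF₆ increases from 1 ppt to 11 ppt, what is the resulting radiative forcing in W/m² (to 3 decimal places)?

ΔF = 0.006 W/m²

SF₆: Δ = 11 − 1 = 10 ppt = 0.010 ppb; ΔF = 0.57 × 0.010 = 0.0057 W/m².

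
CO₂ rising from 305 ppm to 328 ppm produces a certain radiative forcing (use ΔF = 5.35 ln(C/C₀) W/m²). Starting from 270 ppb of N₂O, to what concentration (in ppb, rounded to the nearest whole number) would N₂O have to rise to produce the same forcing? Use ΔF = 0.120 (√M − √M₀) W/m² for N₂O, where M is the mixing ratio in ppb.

M ≈ 387 ppb

CO₂ forcing: 5.35 × ln(328/305) = 5.35 × 0.072702 = 0.38896 W/m².
Set 0.120(√M − √270) = 0.38896: √M = 0.38896/0.120 + √270 = 3.2413 + 16.4317 = 19.6730.
M = (19.6730)² = 387.03 ppb.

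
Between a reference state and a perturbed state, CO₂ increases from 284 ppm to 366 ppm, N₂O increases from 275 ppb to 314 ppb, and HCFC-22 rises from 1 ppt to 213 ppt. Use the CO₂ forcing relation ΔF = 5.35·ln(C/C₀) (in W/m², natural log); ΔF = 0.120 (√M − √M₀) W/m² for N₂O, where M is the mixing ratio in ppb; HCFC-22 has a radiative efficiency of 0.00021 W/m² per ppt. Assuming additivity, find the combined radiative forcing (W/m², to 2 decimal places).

CO₂: 5.35 × ln(366/284) = 5.35 × ln(1.28873) = 5.35 × 0.25366 = 1.3571 W/m².
N₂O: 0.120 × (√314 − √275) = 0.120 × (17.7200 − 16.5831) = 0.120 × 1.1369 = 0.1364 W/m².
HCFC-22: ΔF = 0.00021 × (213 − 1) = 0.00021 × 212 = 0.0445 W/m².
Total ΔF = 1.3571 + 0.1364 + 0.0445 = 1.5380 W/m².

ΔF = 1.54 W/m²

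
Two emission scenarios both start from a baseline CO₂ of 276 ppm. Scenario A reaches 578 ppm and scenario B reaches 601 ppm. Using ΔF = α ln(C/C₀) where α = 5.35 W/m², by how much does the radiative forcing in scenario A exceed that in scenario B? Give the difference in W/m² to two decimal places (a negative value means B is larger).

ΔF_A = 5.35 ln(578/276) = 5.35 × 0.73917 = 3.9546 W/m².
ΔF_B = 5.35 ln(601/276) = 5.35 × 0.77819 = 4.1633 W/m².
Difference: 3.9546 − 4.1633 = -0.2087 W/m².

ΔF_A − ΔF_B = -0.21 W/m²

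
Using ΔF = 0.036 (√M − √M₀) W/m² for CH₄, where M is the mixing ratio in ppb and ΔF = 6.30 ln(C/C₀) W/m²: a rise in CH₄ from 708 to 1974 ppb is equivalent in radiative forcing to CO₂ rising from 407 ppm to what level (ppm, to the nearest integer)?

C ≈ 451 ppm

CH₄ forcing: 0.036 × (√1974 − √708) = 0.036 × (44.4297 − 26.6083) = 0.036 × 17.8214 = 0.64157 W/m².
Set 6.30 ln(C/407) = 0.64157: ln(C/407) = 0.64157/6.30 = 0.10184, so C = 407 × e^0.10184 = 407 × 1.10721 = 450.63 ppm.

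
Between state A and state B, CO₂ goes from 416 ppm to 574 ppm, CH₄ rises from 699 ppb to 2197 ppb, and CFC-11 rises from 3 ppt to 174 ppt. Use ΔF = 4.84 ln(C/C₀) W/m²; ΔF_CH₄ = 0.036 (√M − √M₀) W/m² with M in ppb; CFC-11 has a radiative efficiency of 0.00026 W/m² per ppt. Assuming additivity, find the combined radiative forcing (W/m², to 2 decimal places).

CO₂: 4.84 × ln(574/416) = 4.84 × ln(1.37981) = 4.84 × 0.32195 = 1.5582 W/m².
CH₄: 0.036 × (√2197 − √699) = 0.036 × (46.8722 − 26.4386) = 0.036 × 20.4336 = 0.7356 W/m².
CFC-11: ΔF = 0.00026 × (174 − 3) = 0.00026 × 171 = 0.0445 W/m².
Total ΔF = 1.5582 + 0.7356 + 0.0445 = 2.3383 W/m².

ΔF = 2.34 W/m²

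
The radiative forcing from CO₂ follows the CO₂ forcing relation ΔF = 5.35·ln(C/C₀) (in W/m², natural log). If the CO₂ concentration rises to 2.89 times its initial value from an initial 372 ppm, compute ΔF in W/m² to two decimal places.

Because the forcing depends only on the ratio C/C₀, the initial concentration does not enter.
ΔF = 5.35 × ln(2.89) = 5.35 × 1.06126 = 5.6777 W/m².

ΔF = 5.68 W/m²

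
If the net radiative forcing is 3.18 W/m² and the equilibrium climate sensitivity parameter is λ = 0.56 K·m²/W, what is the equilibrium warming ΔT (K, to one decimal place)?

ΔT = 1.8 K

ΔT = λ ΔF = 0.56 × 3.18 = 1.7808 K.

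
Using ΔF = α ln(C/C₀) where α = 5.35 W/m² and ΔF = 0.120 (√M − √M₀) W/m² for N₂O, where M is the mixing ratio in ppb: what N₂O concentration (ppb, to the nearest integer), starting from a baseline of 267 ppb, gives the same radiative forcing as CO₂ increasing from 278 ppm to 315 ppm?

M ≈ 480 ppb

CO₂ forcing: 5.35 × ln(315/278) = 5.35 × 0.124952 = 0.66849 W/m².
Set 0.120(√M − √267) = 0.66849: √M = 0.66849/0.120 + √267 = 5.5708 + 16.3401 = 21.9109.
M = (21.9109)² = 480.09 ppb.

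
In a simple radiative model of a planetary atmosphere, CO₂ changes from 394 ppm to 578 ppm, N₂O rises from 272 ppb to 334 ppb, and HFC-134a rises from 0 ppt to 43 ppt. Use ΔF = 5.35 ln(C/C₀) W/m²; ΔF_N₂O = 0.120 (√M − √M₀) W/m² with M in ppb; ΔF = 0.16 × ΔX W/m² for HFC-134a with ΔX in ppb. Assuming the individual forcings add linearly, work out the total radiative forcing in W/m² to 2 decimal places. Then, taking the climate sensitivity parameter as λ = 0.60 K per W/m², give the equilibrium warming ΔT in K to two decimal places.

CO₂: 5.35 × ln(578/394) = 5.35 × ln(1.46701) = 5.35 × 0.38323 = 2.0503 W/m².
N₂O: 0.120 × (√334 − √272) = 0.120 × (18.2757 − 16.4924) = 0.120 × 1.7833 = 0.2140 W/m².
HFC-134a: Δ = 43 − 0 = 43 ppt = 0.043 ppb; ΔF = 0.16 × 0.043 = 0.0069 W/m².
Total ΔF = 2.0503 + 0.2140 + 0.0069 = 2.2712 W/m².
ΔT = λ ΔF = 0.60 × 2.27 = 1.3620 K.

ΔF = 2.27 W/m²; ΔT = 1.36 K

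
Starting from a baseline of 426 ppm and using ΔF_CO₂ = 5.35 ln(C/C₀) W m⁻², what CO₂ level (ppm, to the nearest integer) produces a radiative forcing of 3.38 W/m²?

Set 5.35 ln(C/426) = 3.38, so ln(C/426) = 3.38/5.35 = 0.63178.
Then C/426 = e^0.63178 = 1.88096, giving C = 426 × 1.88096 = 801.29 ppm.

C ≈ 801 ppm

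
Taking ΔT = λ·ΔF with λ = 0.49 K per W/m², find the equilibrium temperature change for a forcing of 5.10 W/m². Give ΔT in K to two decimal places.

ΔT = λ ΔF = 0.49 × 5.10 = 2.4990 K.

ΔT = 2.50 K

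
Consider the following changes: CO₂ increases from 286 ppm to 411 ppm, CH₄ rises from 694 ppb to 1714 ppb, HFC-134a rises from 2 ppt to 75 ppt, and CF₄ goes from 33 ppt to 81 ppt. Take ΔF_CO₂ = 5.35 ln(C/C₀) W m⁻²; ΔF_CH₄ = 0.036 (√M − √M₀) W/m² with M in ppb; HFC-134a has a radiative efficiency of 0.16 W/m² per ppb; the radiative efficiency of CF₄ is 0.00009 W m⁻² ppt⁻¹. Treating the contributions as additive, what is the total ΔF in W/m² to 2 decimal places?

ΔF = 2.50 W/m²

CO₂: 5.35 × ln(411/286) = 5.35 × ln(1.43706) = 5.35 × 0.36260 = 1.9399 W/m².
CH₄: 0.036 × (√1714 − √694) = 0.036 × (41.4005 − 26.3439) = 0.036 × 15.0566 = 0.5420 W/m².
HFC-134a: Δ = 75 − 2 = 73 ppt = 0.073 ppb; ΔF = 0.16 × 0.073 = 0.0117 W/m².
CF₄: ΔF = 0.00009 × (81 − 33) = 0.00009 × 48 = 0.0043 W/m².
Total ΔF = 1.9399 + 0.5420 + 0.0117 + 0.0043 = 2.4979 W/m².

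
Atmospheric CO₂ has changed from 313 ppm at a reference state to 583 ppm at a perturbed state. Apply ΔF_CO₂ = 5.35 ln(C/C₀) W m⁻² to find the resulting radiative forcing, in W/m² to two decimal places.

ΔF = 3.33 W/m²

CO₂: 5.35 × ln(583/313) = 5.35 × ln(1.86262) = 5.35 × 0.62198 = 3.3276 W/m².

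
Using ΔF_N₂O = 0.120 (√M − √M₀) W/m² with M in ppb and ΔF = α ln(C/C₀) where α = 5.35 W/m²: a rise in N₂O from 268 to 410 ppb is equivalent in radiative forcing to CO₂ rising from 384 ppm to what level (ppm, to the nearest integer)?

C ≈ 419 ppm

N₂O forcing: 0.120 × (√410 − √268) = 0.120 × (20.2485 − 16.3707) = 0.120 × 3.8778 = 0.46534 W/m².
Set 5.35 ln(C/384) = 0.46534: ln(C/384) = 0.46534/5.35 = 0.08698, so C = 384 × e^0.08698 = 384 × 1.09087 = 418.89 ppm.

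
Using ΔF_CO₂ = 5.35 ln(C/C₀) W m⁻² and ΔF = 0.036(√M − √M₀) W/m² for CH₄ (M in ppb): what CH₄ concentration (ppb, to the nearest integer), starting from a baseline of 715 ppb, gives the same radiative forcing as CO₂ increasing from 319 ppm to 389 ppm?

M ≈ 3161 ppb

CO₂ forcing: 5.35 × ln(389/319) = 5.35 × 0.198388 = 1.06138 W/m².
Set 0.036(√M − √715) = 1.06138: √M = 1.06138/0.036 + √715 = 29.4828 + 26.7395 = 56.2223.
M = (56.2223)² = 3160.95 ppb.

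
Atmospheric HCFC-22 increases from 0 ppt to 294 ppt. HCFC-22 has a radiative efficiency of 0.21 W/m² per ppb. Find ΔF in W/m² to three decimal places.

ΔF = 0.062 W/m²

HCFC-22: Δ = 294 − 0 = 294 ppt = 0.294 ppb; ΔF = 0.21 × 0.294 = 0.0617 W/m².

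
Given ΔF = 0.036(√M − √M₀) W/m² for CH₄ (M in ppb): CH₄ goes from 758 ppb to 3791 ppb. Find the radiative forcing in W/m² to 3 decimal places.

CH₄: 0.036 × (√3791 − √758) = 0.036 × (61.5711 − 27.5318) = 0.036 × 34.0393 = 1.2254 W/m².

ΔF = 1.225 W/m²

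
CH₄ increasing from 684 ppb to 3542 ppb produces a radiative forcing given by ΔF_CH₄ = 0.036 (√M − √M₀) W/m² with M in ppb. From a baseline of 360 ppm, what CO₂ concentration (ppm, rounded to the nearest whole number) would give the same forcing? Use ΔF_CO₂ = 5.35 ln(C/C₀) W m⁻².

C ≈ 451 ppm

CH₄ forcing: 0.036 × (√3542 − √684) = 0.036 × (59.5147 − 26.1534) = 0.036 × 33.3613 = 1.20101 W/m².
Set 5.35 ln(C/360) = 1.20101: ln(C/360) = 1.20101/5.35 = 0.22449, so C = 360 × e^0.22449 = 360 × 1.25168 = 450.60 ppm.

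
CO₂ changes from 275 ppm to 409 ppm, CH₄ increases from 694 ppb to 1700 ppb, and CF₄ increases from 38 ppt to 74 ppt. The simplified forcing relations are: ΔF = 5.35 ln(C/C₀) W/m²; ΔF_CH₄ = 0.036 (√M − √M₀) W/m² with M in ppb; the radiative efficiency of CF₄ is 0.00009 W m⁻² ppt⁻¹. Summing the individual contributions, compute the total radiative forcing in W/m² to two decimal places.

ΔF = 2.66 W/m²

CO₂: 5.35 × ln(409/275) = 5.35 × ln(1.48727) = 5.35 × 0.39694 = 2.1236 W/m².
CH₄: 0.036 × (√1700 − √694) = 0.036 × (41.2311 − 26.3439) = 0.036 × 14.8872 = 0.5359 W/m².
CF₄: ΔF = 0.00009 × (74 − 38) = 0.00009 × 36 = 0.0032 W/m².
Total ΔF = 2.1236 + 0.5359 + 0.0032 = 2.6627 W/m².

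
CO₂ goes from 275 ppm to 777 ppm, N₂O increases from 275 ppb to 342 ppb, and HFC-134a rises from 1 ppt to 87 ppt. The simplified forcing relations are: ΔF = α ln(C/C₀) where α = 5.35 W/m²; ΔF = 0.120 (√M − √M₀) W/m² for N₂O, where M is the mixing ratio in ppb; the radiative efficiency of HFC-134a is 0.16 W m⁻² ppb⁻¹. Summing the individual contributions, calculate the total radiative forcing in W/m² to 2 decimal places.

CO₂: 5.35 × ln(777/275) = 5.35 × ln(2.82545) = 5.35 × 1.03867 = 5.5569 W/m².
N₂O: 0.120 × (√342 − √275) = 0.120 × (18.4932 − 16.5831) = 0.120 × 1.9101 = 0.2292 W/m².
HFC-134a: Δ = 87 − 1 = 86 ppt = 0.086 ppb; ΔF = 0.16 × 0.086 = 0.0138 W/m².
Total ΔF = 5.5569 + 0.2292 + 0.0138 = 5.7999 W/m².

ΔF = 5.80 W/m²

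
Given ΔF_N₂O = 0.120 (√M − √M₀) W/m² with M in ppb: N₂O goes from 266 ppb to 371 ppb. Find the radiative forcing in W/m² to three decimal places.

N₂O: 0.120 × (√371 − √266) = 0.120 × (19.2614 − 16.3095) = 0.120 × 2.9519 = 0.3542 W/m².

ΔF = 0.354 W/m²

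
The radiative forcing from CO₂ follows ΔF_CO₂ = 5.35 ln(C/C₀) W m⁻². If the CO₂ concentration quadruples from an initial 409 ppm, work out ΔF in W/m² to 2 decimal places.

Because the forcing depends only on the ratio C/C₀, the initial concentration does not enter.
ΔF = 5.35 × ln(4) = 5.35 × 1.38629 = 7.4167 W/m².

ΔF = 7.42 W/m²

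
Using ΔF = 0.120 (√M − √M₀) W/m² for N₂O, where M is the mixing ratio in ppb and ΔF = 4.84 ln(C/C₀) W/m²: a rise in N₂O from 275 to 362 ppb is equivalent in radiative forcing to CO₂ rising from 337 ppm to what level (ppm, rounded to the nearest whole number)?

C ≈ 358 ppm

N₂O forcing: 0.120 × (√362 − √275) = 0.120 × (19.0263 − 16.5831) = 0.120 × 2.4432 = 0.29318 W/m².
Set 4.84 ln(C/337) = 0.29318: ln(C/337) = 0.29318/4.84 = 0.06057, so C = 337 × e^0.06057 = 337 × 1.06244 = 358.04 ppm.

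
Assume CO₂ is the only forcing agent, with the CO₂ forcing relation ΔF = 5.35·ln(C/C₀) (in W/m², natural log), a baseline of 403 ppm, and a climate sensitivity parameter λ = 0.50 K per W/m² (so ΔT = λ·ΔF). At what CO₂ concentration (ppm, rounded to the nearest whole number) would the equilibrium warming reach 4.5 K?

C ≈ 2167 ppm

Required forcing: ΔF = ΔT/λ = 4.5/0.50 = 9.0000 W/m².
Then ln(C/403) = ΔF/5.35 = 9.0000/5.35 = 1.68224.
So C = 403 × e^1.68224 = 403 × 5.37759 = 2167.17 ppm.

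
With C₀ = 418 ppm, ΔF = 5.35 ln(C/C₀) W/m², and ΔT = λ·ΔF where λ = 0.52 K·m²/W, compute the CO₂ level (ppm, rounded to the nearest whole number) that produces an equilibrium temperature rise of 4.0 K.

C ≈ 1760 ppm

Required forcing: ΔF = ΔT/λ = 4.0/0.52 = 7.6923 W/m².
Then ln(C/418) = ΔF/5.35 = 7.6923/5.35 = 1.43781.
So C = 418 × e^1.43781 = 418 × 4.21146 = 1760.39 ppm.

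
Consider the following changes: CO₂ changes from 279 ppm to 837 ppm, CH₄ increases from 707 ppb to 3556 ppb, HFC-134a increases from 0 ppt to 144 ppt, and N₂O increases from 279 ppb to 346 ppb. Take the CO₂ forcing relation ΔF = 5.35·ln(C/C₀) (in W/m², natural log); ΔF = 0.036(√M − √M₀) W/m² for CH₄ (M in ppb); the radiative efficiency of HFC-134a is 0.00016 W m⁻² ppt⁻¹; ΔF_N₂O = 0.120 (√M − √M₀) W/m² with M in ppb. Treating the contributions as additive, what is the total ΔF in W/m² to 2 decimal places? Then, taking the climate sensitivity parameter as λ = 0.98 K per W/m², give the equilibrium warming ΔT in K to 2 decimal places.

ΔF = 7.32 W/m²; ΔT = 7.17 K

CO₂: 5.35 × ln(837/279) = 5.35 × ln(3.00000) = 5.35 × 1.09861 = 5.8776 W/m².
CH₄: 0.036 × (√3556 − √707) = 0.036 × (59.6322 − 26.5895) = 0.036 × 33.0427 = 1.1895 W/m².
HFC-134a: ΔF = 0.00016 × (144 − 0) = 0.00016 × 144 = 0.0230 W/m².
N₂O: 0.120 × (√346 − √279) = 0.120 × (18.6011 − 16.7033) = 0.120 × 1.8978 = 0.2277 W/m².
Total ΔF = 5.8776 + 1.1895 + 0.0230 + 0.2277 = 7.3178 W/m².
ΔT = λ ΔF = 0.98 × 7.32 = 7.1736 K.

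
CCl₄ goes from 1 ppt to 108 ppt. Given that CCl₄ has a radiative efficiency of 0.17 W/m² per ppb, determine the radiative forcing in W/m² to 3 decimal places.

CCl₄: Δ = 108 − 1 = 107 ppt = 0.107 ppb; ΔF = 0.17 × 0.107 = 0.0182 W/m².

ΔF = 0.018 W/m²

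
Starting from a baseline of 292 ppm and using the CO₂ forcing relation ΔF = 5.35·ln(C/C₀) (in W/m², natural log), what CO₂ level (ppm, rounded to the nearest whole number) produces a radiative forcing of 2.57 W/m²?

C ≈ 472 ppm

Set 5.35 ln(C/292) = 2.57, so ln(C/292) = 2.57/5.35 = 0.48037.
Then C/292 = e^0.48037 = 1.61667, giving C = 292 × 1.61667 = 472.07 ppm.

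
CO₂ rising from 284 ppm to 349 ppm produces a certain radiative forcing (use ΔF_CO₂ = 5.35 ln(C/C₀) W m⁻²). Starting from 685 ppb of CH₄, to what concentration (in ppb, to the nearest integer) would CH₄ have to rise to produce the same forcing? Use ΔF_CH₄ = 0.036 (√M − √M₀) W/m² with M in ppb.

M ≈ 3226 ppb

CO₂ forcing: 5.35 × ln(349/284) = 5.35 × 0.206098 = 1.10262 W/m².
Set 0.036(√M − √685) = 1.10262: √M = 1.10262/0.036 + √685 = 30.6283 + 26.1725 = 56.8008.
M = (56.8008)² = 3226.33 ppb.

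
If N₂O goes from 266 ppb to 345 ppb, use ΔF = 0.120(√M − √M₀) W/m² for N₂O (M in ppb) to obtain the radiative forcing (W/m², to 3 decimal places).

ΔF = 0.272 W/m²

N₂O: 0.120 × (√345 − √266) = 0.120 × (18.5742 − 16.3095) = 0.120 × 2.2647 = 0.2718 W/m².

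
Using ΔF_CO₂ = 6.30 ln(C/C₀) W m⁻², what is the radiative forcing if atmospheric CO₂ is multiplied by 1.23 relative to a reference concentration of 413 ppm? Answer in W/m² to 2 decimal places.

Because the forcing depends only on the ratio C/C₀, the initial concentration does not enter.
ΔF = 6.30 × ln(1.23) = 6.30 × 0.20701 = 1.3042 W/m².

ΔF = 1.30 W/m²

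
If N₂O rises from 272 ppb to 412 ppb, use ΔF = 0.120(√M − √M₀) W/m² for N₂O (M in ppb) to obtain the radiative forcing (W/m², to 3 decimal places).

ΔF = 0.457 W/m²

N₂O: 0.120 × (√412 − √272) = 0.120 × (20.2978 − 16.4924) = 0.120 × 3.8054 = 0.4566 W/m².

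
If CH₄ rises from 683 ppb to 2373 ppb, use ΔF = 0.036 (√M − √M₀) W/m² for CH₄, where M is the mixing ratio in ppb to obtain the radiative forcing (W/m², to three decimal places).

CH₄: 0.036 × (√2373 − √683) = 0.036 × (48.7134 − 26.1343) = 0.036 × 22.5791 = 0.8128 W/m².

ΔF = 0.813 W/m²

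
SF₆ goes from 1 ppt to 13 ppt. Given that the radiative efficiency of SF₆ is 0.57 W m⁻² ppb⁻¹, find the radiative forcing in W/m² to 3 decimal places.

SF₆: Δ = 13 − 1 = 12 ppt = 0.012 ppb; ΔF = 0.57 × 0.012 = 0.0068 W/m².

ΔF = 0.007 W/m²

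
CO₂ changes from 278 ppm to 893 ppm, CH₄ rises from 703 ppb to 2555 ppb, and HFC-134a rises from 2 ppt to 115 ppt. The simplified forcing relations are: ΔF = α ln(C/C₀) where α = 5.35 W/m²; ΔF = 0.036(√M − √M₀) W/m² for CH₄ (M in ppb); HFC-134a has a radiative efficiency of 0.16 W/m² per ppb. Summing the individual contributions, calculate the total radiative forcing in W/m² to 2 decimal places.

ΔF = 7.13 W/m²

CO₂: 5.35 × ln(893/278) = 5.35 × ln(3.21223) = 5.35 × 1.16697 = 6.2433 W/m².
CH₄: 0.036 × (√2555 − √703) = 0.036 × (50.5470 − 26.5141) = 0.036 × 24.0329 = 0.8652 W/m².
HFC-134a: Δ = 115 − 2 = 113 ppt = 0.113 ppb; ΔF = 0.16 × 0.113 = 0.0181 W/m².
Total ΔF = 6.2433 + 0.8652 + 0.0181 = 7.1266 W/m².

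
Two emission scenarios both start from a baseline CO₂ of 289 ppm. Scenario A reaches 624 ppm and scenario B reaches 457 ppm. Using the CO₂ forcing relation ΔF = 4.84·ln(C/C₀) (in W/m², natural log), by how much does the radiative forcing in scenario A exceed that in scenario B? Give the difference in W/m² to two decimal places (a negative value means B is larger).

ΔF_A = 4.84 ln(624/289) = 4.84 × 0.76972 = 3.7254 W/m².
ΔF_B = 4.84 ln(457/289) = 4.84 × 0.45826 = 2.2180 W/m².
Difference: 3.7254 − 2.2180 = 1.5074 W/m².

ΔF_A − ΔF_B = 1.51 W/m²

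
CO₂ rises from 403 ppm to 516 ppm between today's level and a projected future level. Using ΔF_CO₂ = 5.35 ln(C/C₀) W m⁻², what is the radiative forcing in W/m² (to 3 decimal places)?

CO₂: 5.35 × ln(516/403) = 5.35 × ln(1.28040) = 5.35 × 0.24717 = 1.3224 W/m².

ΔF = 1.322 W/m²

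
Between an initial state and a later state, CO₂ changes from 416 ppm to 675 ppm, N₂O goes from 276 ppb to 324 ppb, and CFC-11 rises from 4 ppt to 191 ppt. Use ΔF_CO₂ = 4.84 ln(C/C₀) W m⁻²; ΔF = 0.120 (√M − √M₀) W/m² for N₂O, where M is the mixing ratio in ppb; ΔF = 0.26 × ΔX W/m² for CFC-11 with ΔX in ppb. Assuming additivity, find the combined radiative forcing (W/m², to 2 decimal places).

CO₂: 4.84 × ln(675/416) = 4.84 × ln(1.62260) = 4.84 × 0.48403 = 2.3427 W/m².
N₂O: 0.120 × (√324 − √276) = 0.120 × (18.0000 − 16.6132) = 0.120 × 1.3868 = 0.1664 W/m².
CFC-11: Δ = 191 − 4 = 187 ppt = 0.187 ppb; ΔF = 0.26 × 0.187 = 0.0486 W/m².
Total ΔF = 2.3427 + 0.1664 + 0.0486 = 2.5577 W/m².

ΔF = 2.56 W/m²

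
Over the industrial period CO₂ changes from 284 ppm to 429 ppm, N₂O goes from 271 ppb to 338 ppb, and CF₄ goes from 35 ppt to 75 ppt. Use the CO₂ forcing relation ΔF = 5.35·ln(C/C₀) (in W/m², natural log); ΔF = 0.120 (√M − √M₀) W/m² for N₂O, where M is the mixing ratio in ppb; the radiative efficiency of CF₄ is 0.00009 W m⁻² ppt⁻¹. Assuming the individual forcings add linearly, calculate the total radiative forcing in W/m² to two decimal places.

CO₂: 5.35 × ln(429/284) = 5.35 × ln(1.51056) = 5.35 × 0.41248 = 2.2068 W/m².
N₂O: 0.120 × (√338 − √271) = 0.120 × (18.3848 − 16.4621) = 0.120 × 1.9227 = 0.2307 W/m².
CF₄: ΔF = 0.00009 × (75 − 35) = 0.00009 × 40 = 0.0036 W/m².
Total ΔF = 2.2068 + 0.2307 + 0.0036 = 2.4411 W/m².

ΔF = 2.44 W/m²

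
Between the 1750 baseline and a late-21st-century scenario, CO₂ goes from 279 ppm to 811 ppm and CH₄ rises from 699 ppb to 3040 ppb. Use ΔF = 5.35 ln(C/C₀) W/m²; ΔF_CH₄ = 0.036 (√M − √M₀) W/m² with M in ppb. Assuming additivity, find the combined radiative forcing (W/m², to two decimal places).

CO₂: 5.35 × ln(811/279) = 5.35 × ln(2.90681) = 5.35 × 1.06706 = 5.7088 W/m².
CH₄: 0.036 × (√3040 − √699) = 0.036 × (55.1362 − 26.4386) = 0.036 × 28.6976 = 1.0331 W/m².
Total ΔF = 5.7088 + 1.0331 = 6.7419 W/m².

ΔF = 6.74 W/m²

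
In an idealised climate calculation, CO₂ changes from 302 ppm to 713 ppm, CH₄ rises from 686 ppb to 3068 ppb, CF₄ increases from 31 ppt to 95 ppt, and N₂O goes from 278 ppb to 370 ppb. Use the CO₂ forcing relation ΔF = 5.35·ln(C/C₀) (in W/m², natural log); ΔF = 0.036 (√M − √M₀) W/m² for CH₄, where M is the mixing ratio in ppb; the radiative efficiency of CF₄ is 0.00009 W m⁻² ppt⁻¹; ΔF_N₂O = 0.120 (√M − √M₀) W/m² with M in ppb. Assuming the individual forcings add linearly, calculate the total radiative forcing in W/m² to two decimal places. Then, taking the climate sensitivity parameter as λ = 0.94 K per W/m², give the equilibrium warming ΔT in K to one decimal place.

CO₂: 5.35 × ln(713/302) = 5.35 × ln(2.36093) = 5.35 × 0.85906 = 4.5960 W/m².
CH₄: 0.036 × (√3068 − √686) = 0.036 × (55.3895 − 26.1916) = 0.036 × 29.1979 = 1.0511 W/m².
CF₄: ΔF = 0.00009 × (95 − 31) = 0.00009 × 64 = 0.0058 W/m².
N₂O: 0.120 × (√370 − √278) = 0.120 × (19.2354 − 16.6733) = 0.120 × 2.5621 = 0.3075 W/m².
Total ΔF = 4.5960 + 1.0511 + 0.0058 + 0.3075 = 5.9604 W/m².
ΔT = λ ΔF = 0.94 × 5.96 = 5.6024 K.

ΔF = 5.96 W/m²; ΔT = 5.6 K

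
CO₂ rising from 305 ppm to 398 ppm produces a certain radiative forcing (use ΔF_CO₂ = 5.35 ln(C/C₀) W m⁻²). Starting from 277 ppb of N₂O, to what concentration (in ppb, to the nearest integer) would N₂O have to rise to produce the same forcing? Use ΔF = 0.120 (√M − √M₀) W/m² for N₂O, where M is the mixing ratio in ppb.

M ≈ 813 ppb

CO₂ forcing: 5.35 × ln(398/305) = 5.35 × 0.266140 = 1.42385 W/m².
Set 0.120(√M − √277) = 1.42385: √M = 1.42385/0.120 + √277 = 11.8654 + 16.6433 = 28.5087.
M = (28.5087)² = 812.75 ppb.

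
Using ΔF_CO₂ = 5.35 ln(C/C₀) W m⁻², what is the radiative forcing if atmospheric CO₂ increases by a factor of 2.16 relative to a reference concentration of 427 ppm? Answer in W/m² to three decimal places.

ΔF = 4.120 W/m²

Because the forcing depends only on the ratio C/C₀, the initial concentration does not enter.
ΔF = 5.35 × ln(2.16) = 5.35 × 0.77011 = 4.1201 W/m².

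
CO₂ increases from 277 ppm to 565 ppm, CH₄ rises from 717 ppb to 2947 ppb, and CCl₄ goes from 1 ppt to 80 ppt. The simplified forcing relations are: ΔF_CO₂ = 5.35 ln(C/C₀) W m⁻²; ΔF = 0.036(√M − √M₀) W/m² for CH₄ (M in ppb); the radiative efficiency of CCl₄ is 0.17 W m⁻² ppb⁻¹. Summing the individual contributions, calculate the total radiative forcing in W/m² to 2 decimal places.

CO₂: 5.35 × ln(565/277) = 5.35 × ln(2.03971) = 5.35 × 0.71281 = 3.8135 W/m².
CH₄: 0.036 × (√2947 − √717) = 0.036 × (54.2863 − 26.7769) = 0.036 × 27.5094 = 0.9903 W/m².
CCl₄: Δ = 80 − 1 = 79 ppt = 0.079 ppb; ΔF = 0.17 × 0.079 = 0.0134 W/m².
Total ΔF = 3.8135 + 0.9903 + 0.0134 = 4.8172 W/m².

ΔF = 4.82 W/m²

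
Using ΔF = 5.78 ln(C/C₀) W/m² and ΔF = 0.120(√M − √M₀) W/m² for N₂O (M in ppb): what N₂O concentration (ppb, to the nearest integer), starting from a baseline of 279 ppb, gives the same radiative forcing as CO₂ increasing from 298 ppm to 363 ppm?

M ≈ 687 ppb

CO₂ forcing: 5.78 × ln(363/298) = 5.78 × 0.197309 = 1.14045 W/m².
Set 0.120(√M − √279) = 1.14045: √M = 1.14045/0.120 + √279 = 9.5038 + 16.7033 = 26.2071.
M = (26.2071)² = 686.81 ppb.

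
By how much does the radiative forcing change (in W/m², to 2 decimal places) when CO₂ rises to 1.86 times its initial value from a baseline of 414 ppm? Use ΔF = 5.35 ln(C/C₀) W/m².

ΔF = 3.32 W/m²

ΔF = 5.35 × ln(1.86) = 5.35 × 0.62058 = 3.3201 W/m².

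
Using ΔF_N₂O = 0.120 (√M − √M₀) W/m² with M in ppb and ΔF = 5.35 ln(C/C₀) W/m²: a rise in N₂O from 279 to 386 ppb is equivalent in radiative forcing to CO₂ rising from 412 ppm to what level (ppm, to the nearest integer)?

N₂O forcing: 0.120 × (√386 − √279) = 0.120 × (19.6469 − 16.7033) = 0.120 × 2.9436 = 0.35323 W/m².
Set 5.35 ln(C/412) = 0.35323: ln(C/412) = 0.35323/5.35 = 0.06602, so C = 412 × e^0.06602 = 412 × 1.06825 = 440.12 ppm.

C ≈ 440 ppm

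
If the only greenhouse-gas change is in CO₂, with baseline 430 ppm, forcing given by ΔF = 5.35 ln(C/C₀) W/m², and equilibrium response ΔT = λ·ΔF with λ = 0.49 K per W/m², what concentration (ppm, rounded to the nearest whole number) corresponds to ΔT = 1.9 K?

C ≈ 888 ppm

Required forcing: ΔF = ΔT/λ = 1.9/0.49 = 3.8776 W/m².
Then ln(C/430) = ΔF/5.35 = 3.8776/5.35 = 0.72479.
So C = 430 × e^0.72479 = 430 × 2.06430 = 887.65 ppm.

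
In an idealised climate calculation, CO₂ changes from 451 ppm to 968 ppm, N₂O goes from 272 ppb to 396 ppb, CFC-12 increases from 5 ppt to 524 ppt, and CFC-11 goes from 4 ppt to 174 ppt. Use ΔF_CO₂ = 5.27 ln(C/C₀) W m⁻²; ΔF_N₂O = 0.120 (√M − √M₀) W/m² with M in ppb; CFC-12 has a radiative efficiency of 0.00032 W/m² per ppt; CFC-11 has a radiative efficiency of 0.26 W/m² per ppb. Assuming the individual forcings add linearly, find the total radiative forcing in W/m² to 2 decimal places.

ΔF = 4.64 W/m²

CO₂: 5.27 × ln(968/451) = 5.27 × ln(2.14634) = 5.27 × 0.76376 = 4.0250 W/m².
N₂O: 0.120 × (√396 − √272) = 0.120 × (19.8997 − 16.4924) = 0.120 × 3.4073 = 0.4089 W/m².
CFC-12: ΔF = 0.00032 × (524 − 5) = 0.00032 × 519 = 0.1661 W/m².
CFC-11: Δ = 174 − 4 = 170 ppt = 0.170 ppb; ΔF = 0.26 × 0.170 = 0.0442 W/m².
Total ΔF = 4.0250 + 0.4089 + 0.1661 + 0.0442 = 4.6442 W/m².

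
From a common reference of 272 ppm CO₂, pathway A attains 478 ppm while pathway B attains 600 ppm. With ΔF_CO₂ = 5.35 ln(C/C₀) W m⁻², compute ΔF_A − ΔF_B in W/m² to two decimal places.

ΔF_A = 5.35 ln(478/272) = 5.35 × 0.56381 = 3.0164 W/m².
ΔF_B = 5.35 ln(600/272) = 5.35 × 0.79113 = 4.2325 W/m².
Difference: 3.0164 − 4.2325 = -1.2161 W/m².

ΔF_A − ΔF_B = -1.22 W/m²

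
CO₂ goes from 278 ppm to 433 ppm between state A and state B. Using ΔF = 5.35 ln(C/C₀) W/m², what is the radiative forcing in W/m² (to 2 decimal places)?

CO₂ absorption bands are partially saturated, so forcing scales with the logarithm of the concentration ratio.
CO₂: 5.35 × ln(433/278) = 5.35 × ln(1.55755) = 5.35 × 0.44311 = 2.3706 W/m².

ΔF = 2.37 W/m²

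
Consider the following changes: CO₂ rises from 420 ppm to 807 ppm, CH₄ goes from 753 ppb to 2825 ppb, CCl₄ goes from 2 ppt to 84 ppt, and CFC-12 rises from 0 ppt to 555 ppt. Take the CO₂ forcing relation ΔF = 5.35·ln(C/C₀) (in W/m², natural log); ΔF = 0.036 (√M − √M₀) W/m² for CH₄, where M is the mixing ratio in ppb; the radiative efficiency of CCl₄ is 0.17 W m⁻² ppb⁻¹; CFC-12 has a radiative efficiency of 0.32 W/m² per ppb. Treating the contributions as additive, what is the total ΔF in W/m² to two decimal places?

CO₂: 5.35 × ln(807/420) = 5.35 × ln(1.92143) = 5.35 × 0.65307 = 3.4939 W/m².
CH₄: 0.036 × (√2825 − √753) = 0.036 × (53.1507 − 27.4408) = 0.036 × 25.7099 = 0.9256 W/m².
CCl₄: Δ = 84 − 2 = 82 ppt = 0.082 ppb; ΔF = 0.17 × 0.082 = 0.0139 W/m².
CFC-12: Δ = 555 − 0 = 555 ppt = 0.555 ppb; ΔF = 0.32 × 0.555 = 0.1776 W/m².
Total ΔF = 3.4939 + 0.9256 + 0.0139 + 0.1776 = 4.6110 W/m².

ΔF = 4.61 W/m²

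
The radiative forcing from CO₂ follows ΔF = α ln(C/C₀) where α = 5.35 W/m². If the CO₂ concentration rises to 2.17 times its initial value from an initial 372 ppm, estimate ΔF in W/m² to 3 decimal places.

ΔF = 4.145 W/m²

Because the forcing depends only on the ratio C/C₀, the initial concentration does not enter.
ΔF = 5.35 × ln(2.17) = 5.35 × 0.77473 = 4.1448 W/m².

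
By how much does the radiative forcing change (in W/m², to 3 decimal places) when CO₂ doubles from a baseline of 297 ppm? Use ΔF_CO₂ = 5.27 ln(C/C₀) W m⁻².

ΔF = 3.653 W/m²

ΔF = 5.27 × ln(2) = 5.27 × 0.69315 = 3.6529 W/m².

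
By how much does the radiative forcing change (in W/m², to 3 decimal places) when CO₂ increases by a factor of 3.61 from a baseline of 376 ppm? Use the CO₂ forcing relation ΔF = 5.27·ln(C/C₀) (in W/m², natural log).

ΔF = 5.27 × ln(3.61) = 5.27 × 1.28371 = 6.7652 W/m².

ΔF = 6.765 W/m²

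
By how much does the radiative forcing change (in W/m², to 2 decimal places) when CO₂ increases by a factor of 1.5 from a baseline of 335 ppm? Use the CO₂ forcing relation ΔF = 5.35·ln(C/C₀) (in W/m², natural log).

Because the forcing depends only on the ratio C/C₀, the initial concentration does not enter.
ΔF = 5.35 × ln(1.5) = 5.35 × 0.40547 = 2.1693 W/m².

ΔF = 2.17 W/m²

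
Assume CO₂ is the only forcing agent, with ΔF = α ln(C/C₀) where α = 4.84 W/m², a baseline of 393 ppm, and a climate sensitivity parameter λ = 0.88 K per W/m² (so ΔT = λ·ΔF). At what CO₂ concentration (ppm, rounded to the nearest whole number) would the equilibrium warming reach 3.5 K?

Required forcing: ΔF = ΔT/λ = 3.5/0.88 = 3.9773 W/m².
Then ln(C/393) = ΔF/4.84 = 3.9773/4.84 = 0.82176.
So C = 393 × e^0.82176 = 393 × 2.27450 = 893.88 ppm.

C ≈ 894 ppm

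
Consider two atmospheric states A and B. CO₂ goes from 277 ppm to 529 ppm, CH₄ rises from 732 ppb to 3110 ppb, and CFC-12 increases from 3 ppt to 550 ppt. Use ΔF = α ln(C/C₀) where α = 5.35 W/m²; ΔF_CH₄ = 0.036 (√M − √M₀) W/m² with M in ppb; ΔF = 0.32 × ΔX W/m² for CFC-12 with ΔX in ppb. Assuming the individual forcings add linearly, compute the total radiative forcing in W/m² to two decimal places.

ΔF = 4.67 W/m²

CO₂: 5.35 × ln(529/277) = 5.35 × ln(1.90975) = 5.35 × 0.64697 = 3.4613 W/m².
CH₄: 0.036 × (√3110 − √732) = 0.036 × (55.7674 − 27.0555) = 0.036 × 28.7119 = 1.0336 W/m².
CFC-12: Δ = 550 − 3 = 547 ppt = 0.547 ppb; ΔF = 0.32 × 0.547 = 0.1750 W/m².
Total ΔF = 3.4613 + 1.0336 + 0.1750 = 4.6699 W/m².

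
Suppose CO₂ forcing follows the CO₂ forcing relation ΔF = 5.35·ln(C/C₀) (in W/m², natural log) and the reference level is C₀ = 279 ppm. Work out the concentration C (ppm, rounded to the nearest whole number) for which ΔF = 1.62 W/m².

Set 5.35 ln(C/279) = 1.62, so ln(C/279) = 1.62/5.35 = 0.30280.
Then C/279 = e^0.30280 = 1.35364, giving C = 279 × 1.35364 = 377.67 ppm.

C ≈ 378 ppm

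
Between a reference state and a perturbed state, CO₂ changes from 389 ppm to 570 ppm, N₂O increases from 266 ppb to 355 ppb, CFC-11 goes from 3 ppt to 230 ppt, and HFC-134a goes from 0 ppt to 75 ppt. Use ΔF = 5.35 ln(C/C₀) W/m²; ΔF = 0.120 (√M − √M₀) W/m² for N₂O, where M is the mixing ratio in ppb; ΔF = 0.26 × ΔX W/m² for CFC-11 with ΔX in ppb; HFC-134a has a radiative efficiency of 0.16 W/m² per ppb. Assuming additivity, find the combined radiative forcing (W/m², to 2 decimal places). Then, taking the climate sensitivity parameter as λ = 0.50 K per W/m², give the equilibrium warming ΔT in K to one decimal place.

ΔF = 2.42 W/m²; ΔT = 1.2 K

CO₂: 5.35 × ln(570/389) = 5.35 × ln(1.46530) = 5.35 × 0.38206 = 2.0440 W/m².
N₂O: 0.120 × (√355 − √266) = 0.120 × (18.8414 − 16.3095) = 0.120 × 2.5319 = 0.3038 W/m².
CFC-11: Δ = 230 − 3 = 227 ppt = 0.227 ppb; ΔF = 0.26 × 0.227 = 0.0590 W/m².
HFC-134a: Δ = 75 − 0 = 75 ppt = 0.075 ppb; ΔF = 0.16 × 0.075 = 0.0120 W/m².
Total ΔF = 2.0440 + 0.3038 + 0.0590 + 0.0120 = 2.4188 W/m².
ΔT = λ ΔF = 0.50 × 2.42 = 1.2100 K.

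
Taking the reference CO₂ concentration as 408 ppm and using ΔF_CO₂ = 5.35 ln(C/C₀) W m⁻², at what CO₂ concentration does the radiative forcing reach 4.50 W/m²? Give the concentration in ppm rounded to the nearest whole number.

Set 5.35 ln(C/408) = 4.50, so ln(C/408) = 4.50/5.35 = 0.84112.
Then C/408 = e^0.84112 = 2.31896, giving C = 408 × 2.31896 = 946.14 ppm.

C ≈ 946 ppm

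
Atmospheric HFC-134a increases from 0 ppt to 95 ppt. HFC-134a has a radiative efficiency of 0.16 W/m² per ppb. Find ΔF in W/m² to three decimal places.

ΔF = 0.015 W/m²

HFC-134a: Δ = 95 − 0 = 95 ppt = 0.095 ppb; ΔF = 0.16 × 0.095 = 0.0152 W/m².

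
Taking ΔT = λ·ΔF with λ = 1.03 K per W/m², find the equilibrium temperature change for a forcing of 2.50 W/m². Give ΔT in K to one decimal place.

ΔT = λ ΔF = 1.03 × 2.50 = 2.5750 K.

ΔT = 2.6 K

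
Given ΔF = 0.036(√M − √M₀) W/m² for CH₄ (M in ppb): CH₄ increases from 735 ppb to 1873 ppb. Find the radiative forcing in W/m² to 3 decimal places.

ΔF = 0.582 W/m²

CH₄: 0.036 × (√1873 − √735) = 0.036 × (43.2782 − 27.1109) = 0.036 × 16.1673 = 0.5820 W/m².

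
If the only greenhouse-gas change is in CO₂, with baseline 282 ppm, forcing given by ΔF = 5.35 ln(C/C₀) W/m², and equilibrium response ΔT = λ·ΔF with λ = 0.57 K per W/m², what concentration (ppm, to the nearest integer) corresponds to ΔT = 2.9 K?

C ≈ 730 ppm

Required forcing: ΔF = ΔT/λ = 2.9/0.57 = 5.0877 W/m².
Then ln(C/282) = ΔF/5.35 = 5.0877/5.35 = 0.95097.
So C = 282 × e^0.95097 = 282 × 2.58822 = 729.88 ppm.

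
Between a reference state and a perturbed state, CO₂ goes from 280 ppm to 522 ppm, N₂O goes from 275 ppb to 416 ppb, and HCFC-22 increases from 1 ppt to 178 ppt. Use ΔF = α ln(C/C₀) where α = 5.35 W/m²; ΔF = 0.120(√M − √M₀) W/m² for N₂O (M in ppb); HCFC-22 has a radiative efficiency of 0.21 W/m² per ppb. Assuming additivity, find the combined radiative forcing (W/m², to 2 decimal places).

CO₂: 5.35 × ln(522/280) = 5.35 × ln(1.86429) = 5.35 × 0.62288 = 3.3324 W/m².
N₂O: 0.120 × (√416 − √275) = 0.120 × (20.3961 − 16.5831) = 0.120 × 3.8130 = 0.4576 W/m².
HCFC-22: Δ = 178 − 1 = 177 ppt = 0.177 ppb; ΔF = 0.21 × 0.177 = 0.0372 W/m².
Total ΔF = 3.3324 + 0.4576 + 0.0372 = 3.8272 W/m².

ΔF = 3.83 W/m²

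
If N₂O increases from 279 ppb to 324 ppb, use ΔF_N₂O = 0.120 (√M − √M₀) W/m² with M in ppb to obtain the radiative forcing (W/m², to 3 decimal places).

N₂O: 0.120 × (√324 − √279) = 0.120 × (18.0000 − 16.7033) = 0.120 × 1.2967 = 0.1556 W/m².

ΔF = 0.156 W/m²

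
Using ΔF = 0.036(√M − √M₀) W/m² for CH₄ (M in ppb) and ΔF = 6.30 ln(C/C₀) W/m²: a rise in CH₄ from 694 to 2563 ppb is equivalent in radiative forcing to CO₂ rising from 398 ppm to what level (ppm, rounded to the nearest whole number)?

CH₄ forcing: 0.036 × (√2563 − √694) = 0.036 × (50.6261 − 26.3439) = 0.036 × 24.2822 = 0.87416 W/m².
Set 6.30 ln(C/398) = 0.87416: ln(C/398) = 0.87416/6.30 = 0.13876, so C = 398 × e^0.13876 = 398 × 1.14885 = 457.24 ppm.

C ≈ 457 ppm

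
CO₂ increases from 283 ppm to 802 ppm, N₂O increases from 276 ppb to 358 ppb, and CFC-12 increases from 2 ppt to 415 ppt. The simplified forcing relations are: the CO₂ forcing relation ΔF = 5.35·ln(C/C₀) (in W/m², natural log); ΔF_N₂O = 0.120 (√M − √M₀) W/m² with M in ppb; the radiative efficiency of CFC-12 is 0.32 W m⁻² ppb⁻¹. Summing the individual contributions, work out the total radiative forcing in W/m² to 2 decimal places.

CO₂: 5.35 × ln(802/283) = 5.35 × ln(2.83392) = 5.35 × 1.04166 = 5.5729 W/m².
N₂O: 0.120 × (√358 − √276) = 0.120 × (18.9209 − 16.6132) = 0.120 × 2.3077 = 0.2769 W/m².
CFC-12: Δ = 415 − 2 = 413 ppt = 0.413 ppb; ΔF = 0.32 × 0.413 = 0.1322 W/m².
Total ΔF = 5.5729 + 0.2769 + 0.1322 = 5.9820 W/m².

ΔF = 5.98 W/m²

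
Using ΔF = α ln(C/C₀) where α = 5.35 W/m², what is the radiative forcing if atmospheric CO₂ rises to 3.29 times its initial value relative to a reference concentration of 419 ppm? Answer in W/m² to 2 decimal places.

ΔF = 5.35 × ln(3.29) = 5.35 × 1.19089 = 6.3713 W/m².

ΔF = 6.37 W/m²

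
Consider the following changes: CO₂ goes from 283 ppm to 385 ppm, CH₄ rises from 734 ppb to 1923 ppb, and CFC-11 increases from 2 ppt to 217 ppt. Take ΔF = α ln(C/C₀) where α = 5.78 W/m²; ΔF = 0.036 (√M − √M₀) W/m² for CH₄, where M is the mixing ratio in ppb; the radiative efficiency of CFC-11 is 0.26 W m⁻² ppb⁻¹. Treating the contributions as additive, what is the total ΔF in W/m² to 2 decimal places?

CO₂: 5.78 × ln(385/283) = 5.78 × ln(1.36042) = 5.78 × 0.30779 = 1.7790 W/m².
CH₄: 0.036 × (√1923 − √734) = 0.036 × (43.8520 − 27.0924) = 0.036 × 16.7596 = 0.6033 W/m².
CFC-11: Δ = 217 − 2 = 215 ppt = 0.215 ppb; ΔF = 0.26 × 0.215 = 0.0559 W/m².
Total ΔF = 1.7790 + 0.6033 + 0.0559 = 2.4382 W/m².

ΔF = 2.44 W/m²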